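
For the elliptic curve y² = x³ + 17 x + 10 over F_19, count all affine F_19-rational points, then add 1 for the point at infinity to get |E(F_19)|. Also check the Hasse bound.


Affine points = {(1, 3), (1, 16), (4, 3), (4, 16), (5, 7), (5, 12), (6, 9), (6, 10), (7, 4), (7, 15), (12, 2), (12, 17), (14, 3), (14, 16), (15, 7), (15, 12), (17, 5), (17, 14), (18, 7), (18, 12)}; affine count = 20; |E(F_19)| = 21.

Discriminant check: Δ ∝ 4a³ + 27b² = 4·17³ + 27·10² = 4·4913 + 27·100 ≡ 8 (mod 19). Nonzero ⇒ E is nonsingular.
For each x ∈ F_19, compute rhs = x³ + 17·x + 10 mod 19, then count y ∈ F_19 with y² ≡ rhs.
  x = 0: rhs = 10, matching y values: none (0 points).
  x = 1: rhs = 9, matching y values: 3, 16 (2 points).
  x = 2: rhs = 14, matching y values: none (0 points).
  x = 3: rhs = 12, matching y values: none (0 points).
  x = 4: rhs = 9, matching y values: 3, 16 (2 points).
  x = 5: rhs = 11, matching y values: 7, 12 (2 points).
  x = 6: rhs = 5, matching y values: 9, 10 (2 points).
  x = 7: rhs = 16, matching y values: 4, 15 (2 points).
  x = 8: rhs = 12, matching y values: none (0 points).
  x = 9: rhs = 18, matching y values: none (0 points).
  x = 10: rhs = 2, matching y values: none (0 points).
  x = 11: rhs = 8, matching y values: none (0 points).
  x = 12: rhs = 4, matching y values: 2, 17 (2 points).
  x = 13: rhs = 15, matching y values: none (0 points).
  x = 14: rhs = 9, matching y values: 3, 16 (2 points).
  x = 15: rhs = 11, matching y values: 7, 12 (2 points).
  x = 16: rhs = 8, matching y values: none (0 points).
  x = 17: rhs = 6, matching y values: 5, 14 (2 points).
  x = 18: rhs = 11, matching y values: 7, 12 (2 points).
Total affine count: 20.
Full point count |E(F_19)| = 20 + 1 = 21.
Hasse bound: |21 − (19+1)| = |1| = 1 ≤ 2√19 ≈ 8.7178 ✓.


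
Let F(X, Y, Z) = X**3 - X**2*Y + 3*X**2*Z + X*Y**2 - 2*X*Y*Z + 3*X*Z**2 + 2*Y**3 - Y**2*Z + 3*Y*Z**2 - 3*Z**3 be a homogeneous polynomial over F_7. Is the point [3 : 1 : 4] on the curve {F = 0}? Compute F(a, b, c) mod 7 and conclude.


F(3,1,4) ≡ 5 (mod 7); P is NOT on the curve.

Evaluate F(3, 1, 4) term-by-term (mod 7).
  X**3 ↦ 1·27·1·1 = 27
  -X**2*Y ↦ -1·9·1·1 = -9
  3*X**2*Z ↦ 3·9·1·4 = 108
  X*Y**2 ↦ 1·3·1·1 = 3
  -2*X*Y*Z ↦ -2·3·1·4 = -24
  3*X*Z**2 ↦ 3·3·1·16 = 144
  2*Y**3 ↦ 2·1·1·1 = 2
  -Y**2*Z ↦ -1·1·1·4 = -4
  3*Y*Z**2 ↦ 3·1·1·16 = 48
  -3*Z**3 ↦ -3·1·1·64 = -192
Sum: F(3, 1, 4) = (27) + (-9) + (108) + (3) + (-24) + (144) + (2) + (-4) + (48) + (-192) = 103.
Reducing mod 7: 103 ≡ 5 (mod 7).
Since F(a, b, c) ≡ 5 ≠ 0 (mod 7), P does NOT lie on the curve.


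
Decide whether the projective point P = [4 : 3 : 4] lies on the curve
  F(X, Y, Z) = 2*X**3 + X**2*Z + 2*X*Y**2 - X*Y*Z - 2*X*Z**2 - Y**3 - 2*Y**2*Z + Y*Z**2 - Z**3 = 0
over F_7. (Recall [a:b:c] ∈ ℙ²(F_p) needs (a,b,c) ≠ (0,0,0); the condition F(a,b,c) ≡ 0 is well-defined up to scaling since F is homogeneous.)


F(4,3,4) ≡ 1 (mod 7); P is NOT on the curve.

Evaluate F(4, 3, 4) term-by-term (mod 7).
  2*X**3 ↦ 2·64·1·1 = 128
  X**2*Z ↦ 1·16·1·4 = 64
  2*X*Y**2 ↦ 2·4·9·1 = 72
  -X*Y*Z ↦ -1·4·3·4 = -48
  -2*X*Z**2 ↦ -2·4·1·16 = -128
  -Y**3 ↦ -1·1·27·1 = -27
  -2*Y**2*Z ↦ -2·1·9·4 = -72
  Y*Z**2 ↦ 1·1·3·16 = 48
  -Z**3 ↦ -1·1·1·64 = -64
Sum: F(4, 3, 4) = (128) + (64) + (72) + (-48) + (-128) + (-27) + (-72) + (48) + (-64) = -27.
Reducing mod 7: -27 ≡ 1 (mod 7).
Since F(a, b, c) ≡ 1 ≠ 0 (mod 7), P does NOT lie on the curve.


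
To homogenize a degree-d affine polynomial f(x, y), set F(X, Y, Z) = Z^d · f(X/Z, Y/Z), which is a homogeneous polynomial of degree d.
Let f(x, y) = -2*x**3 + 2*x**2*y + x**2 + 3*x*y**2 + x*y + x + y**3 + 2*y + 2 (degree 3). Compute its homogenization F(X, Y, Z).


F(X, Y, Z) = -2*X**3 + 2*X**2*Y + X**2*Z + 3*X*Y**2 + X*Y*Z + X*Z**2 + Y**3 + 2*Y*Z**2 + 2*Z**3

deg(f) = 3.
Substitute x = X/Z, y = Y/Z into f, then multiply by Z^3.
  monomial -2·x^3·y^0 ↦ -2·X^3·Y^0·Z^0.
  monomial 2·x^2·y^1 ↦ 2·X^2·Y^1·Z^0.
  monomial 1·x^2·y^0 ↦ 1·X^2·Y^0·Z^1.
  monomial 3·x^1·y^2 ↦ 3·X^1·Y^2·Z^0.
  monomial 1·x^1·y^1 ↦ 1·X^1·Y^1·Z^1.
  monomial 1·x^1·y^0 ↦ 1·X^1·Y^0·Z^2.
  monomial 1·x^0·y^3 ↦ 1·X^0·Y^3·Z^0.
  monomial 2·x^0·y^1 ↦ 2·X^0·Y^1·Z^2.
  monomial 2·x^0·y^0 ↦ 2·X^0·Y^0·Z^3.
Collecting: F(X, Y, Z) = -2*X**3 + 2*X**2*Y + X**2*Z + 3*X*Y**2 + X*Y*Z + X*Z**2 + Y**3 + 2*Y*Z**2 + 2*Z**3.


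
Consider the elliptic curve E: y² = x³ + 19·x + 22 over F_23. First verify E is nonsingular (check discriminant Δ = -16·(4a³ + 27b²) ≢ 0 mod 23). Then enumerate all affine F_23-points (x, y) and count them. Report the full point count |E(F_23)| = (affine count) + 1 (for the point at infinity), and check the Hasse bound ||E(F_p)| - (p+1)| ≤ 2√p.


Affine points = {(4, 1), (4, 22), (5, 9), (5, 14), (9, 5), (9, 18), (10, 4), (10, 19), (12, 0), (15, 5), (15, 18), (16, 11), (16, 12), (18, 3), (18, 20), (22, 5), (22, 18)}; affine count = 17; |E(F_23)| = 18.

Discriminant check: Δ ∝ 4a³ + 27b² = 4·19³ + 27·22² = 4·6859 + 27·484 ≡ 1 (mod 23). Nonzero ⇒ E is nonsingular.
For each x ∈ F_23, compute rhs = x³ + 19·x + 22 mod 23, then count y ∈ F_23 with y² ≡ rhs.
  x = 0: rhs = 22, matching y values: none (0 points).
  x = 1: rhs = 19, matching y values: none (0 points).
  x = 2: rhs = 22, matching y values: none (0 points).
  x = 3: rhs = 14, matching y values: none (0 points).
  x = 4: rhs = 1, matching y values: 1, 22 (2 points).
  x = 5: rhs = 12, matching y values: 9, 14 (2 points).
  x = 6: rhs = 7, matching y values: none (0 points).
  x = 7: rhs = 15, matching y values: none (0 points).
  x = 8: rhs = 19, matching y values: none (0 points).
  x = 9: rhs = 2, matching y values: 5, 18 (2 points).
  x = 10: rhs = 16, matching y values: 4, 19 (2 points).
  x = 11: rhs = 21, matching y values: none (0 points).
  x = 12: rhs = 0, matching y values: 0 (1 points).
  x = 13: rhs = 5, matching y values: none (0 points).
  x = 14: rhs = 19, matching y values: none (0 points).
  x = 15: rhs = 2, matching y values: 5, 18 (2 points).
  x = 16: rhs = 6, matching y values: 11, 12 (2 points).
  x = 17: rhs = 14, matching y values: none (0 points).
  x = 18: rhs = 9, matching y values: 3, 20 (2 points).
  x = 19: rhs = 20, matching y values: none (0 points).
  x = 20: rhs = 7, matching y values: none (0 points).
  x = 21: rhs = 22, matching y values: none (0 points).
  x = 22: rhs = 2, matching y values: 5, 18 (2 points).
Total affine count: 17.
Full point count |E(F_23)| = 17 + 1 = 18.
Hasse bound: |18 − (23+1)| = |-6| = 6 ≤ 2√23 ≈ 9.5917 ✓.


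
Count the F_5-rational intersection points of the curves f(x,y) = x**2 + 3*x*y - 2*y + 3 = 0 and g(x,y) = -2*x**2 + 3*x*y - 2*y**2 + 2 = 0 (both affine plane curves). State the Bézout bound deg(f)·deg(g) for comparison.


Common zeros: {(0, 4)}; count = 1; Bézout bound = 4.

deg(f) = 2, deg(g) = 2, so Bézout bound = 4.
Scan x ∈ F_5. For each x, list the y ∈ F_5 with f(x, y) ≡ 0 and those with g(x, y) ≡ 0 (mod 5); the common zeros in that column are the intersection.
  x = 0: f ≡ 0 at y ∈ {4}; g ≡ 0 at y ∈ {1, 4}; common: {4}.
  x = 1: f ≡ 0 at y ∈ {1}; g ≡ 0 at y ∈ {0, 4}; common: ∅.
  x = 2: f ≡ 0 at y ∈ {2}; g ≡ 0 at y ∈ ∅; common: ∅.
  x = 3: f ≡ 0 at y ∈ {4}; g ≡ 0 at y ∈ ∅; common: ∅.
  x = 4: f ≡ 0 at y ∈ ∅; g ≡ 0 at y ∈ {0, 1}; common: ∅.
Collecting: common zeros = {(0, 4)}, so the count is 1.
Comparison with the Bézout bound: 1 ≤ 4 = deg(f)·deg(g), as expected for curves with no common component (the affine F_5-count falls short of the bound because intersections may lie at infinity, over extension fields, or carry multiplicity).


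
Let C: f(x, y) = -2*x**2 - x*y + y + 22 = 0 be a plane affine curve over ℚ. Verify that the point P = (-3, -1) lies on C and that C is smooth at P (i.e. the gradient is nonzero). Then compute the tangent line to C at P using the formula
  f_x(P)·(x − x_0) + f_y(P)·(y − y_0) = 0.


Tangent line at P: 13*x + 4*y + 43 = 0.

Step 1: f(-3, -1) = 0, so P lies on C.
Step 2: partial derivatives
  f_x(x, y) = -4*x - y, f_y(x, y) = 1 - x.
  f_x(P) = 13, f_y(P) = 4 (gradient nonzero, so P is smooth).
Step 3: tangent line at P: 13·(x − -3) + 4·(y − -1) = 0.
Expanding: 13*x + 4*y + 43 = 0.


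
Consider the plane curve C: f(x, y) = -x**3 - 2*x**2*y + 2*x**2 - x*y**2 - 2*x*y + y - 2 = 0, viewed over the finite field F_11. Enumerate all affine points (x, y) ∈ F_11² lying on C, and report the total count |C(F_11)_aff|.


Affine F_11-points: {(0, 2), (1, 2), (1, 6), (3, 0), (3, 7), (4, 1), (4, 3), (5, 0), (5, 8), (7, 4), (7, 10), (8, 2), (8, 9)}; count = 13.

For each of the 121 pairs (x, y) ∈ F_11², evaluate f(x, y) mod 11. Record the zeros.
  x = 0: [0↦9, 1↦10, 2↦0, 3↦1, 4↦2, 5↦3, 6↦4, 7↦5, 8↦6, 9↦7, 10↦8]  zeros at y ∈ {2}
  x = 1: [0↦10, 1↦6, 2↦0, 3↦3, 4↦4, 5↦3, 6↦0, 7↦6, 8↦10, 9↦1, 10↦1]  zeros at y ∈ {2, 6}
  x = 2: [0↦9, 1↦7, 2↦1, 3↦2, 4↦10, 5↦3, 6↦3, 7↦10, 8↦2, 9↦1, 10↦7]  zeros at y ∈ ∅
  x = 3: [0↦0, 1↦7, 2↦8, 3↦3, 4↦3, 5↦8, 6↦7, 7↦0, 8↦9, 9↦1, 10↦9]  zeros at y ∈ {0, 7}
  x = 4: [0↦10, 1↦0, 2↦4, 3↦0, 4↦10, 5↦1, 6↦6, 7↦3, 8↦3, 9↦6, 10↦1]  zeros at y ∈ {1, 3}
  x = 5: [0↦0, 1↦2, 2↦5, 3↦9, 4↦3, 5↦9, 6↦5, 7↦2, 8↦0, 9↦10, 10↦10]  zeros at y ∈ {0, 8}
  x = 6: [0↦8, 1↦7, 2↦5, 3↦2, 4↦9, 5↦4, 6↦9, 7↦2, 8↦5, 9↦7, 10↦8]  zeros at y ∈ ∅
  x = 7: [0↦6, 1↦9, 2↦9, 3↦6, 4↦0, 5↦2, 6↦1, 7↦8, 8↦1, 9↦2, 10↦0]  zeros at y ∈ {4, 10}
  x = 8: [0↦10, 1↦2, 2↦0, 3↦4, 4↦3, 5↦8, 6↦8, 7↦3, 8↦4, 9↦0, 10↦2]  zeros at y ∈ {2, 9}
  x = 9: [0↦3, 1↦2, 2↦5, 3↦1, 4↦1, 5↦5, 6↦2, 7↦3, 8↦8, 9↦6, 10↦8]  zeros at y ∈ ∅
  x = 10: [0↦1, 1↦3, 2↦7, 3↦2, 4↦10, 5↦9, 6↦10, 7↦2, 8↦7, 9↦3, 10↦1]  zeros at y ∈ ∅
Collecting zeros: affine points = {(0, 2), (1, 2), (1, 6), (3, 0), (3, 7), (4, 1), (4, 3), (5, 0), (5, 8), (7, 4), (7, 10), (8, 2), (8, 9)}.
Total count |C(F_11)_aff| = 13.


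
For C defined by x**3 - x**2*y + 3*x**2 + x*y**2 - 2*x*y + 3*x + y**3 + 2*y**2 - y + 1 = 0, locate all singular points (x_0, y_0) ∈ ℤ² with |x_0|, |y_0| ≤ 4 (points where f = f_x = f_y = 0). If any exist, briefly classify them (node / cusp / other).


Singular points: {(-1, 0)}; classification: cusp.

Compute partial derivatives:
  f_x = 3*x**2 - 2*x*y + 6*x + y**2 - 2*y + 3.
  f_y = -x**2 + 2*x*y - 2*x + 3*y**2 + 4*y - 1.
Scan x_0 ∈ {−4, ..., 4}. For each x_0, f_y(x_0, y) is a polynomial in y; find its integer roots y ∈ {−4, ..., 4}, then test f_x and f at those candidates.
  x = -4: f_y(-4, y) = 3*y**2 - 4*y - 9; no integer root y with |y| ≤ 4.
  x = -3: f_y(-3, y) = 3*y**2 - 2*y - 4; no integer root y with |y| ≤ 4.
  x = -2: f_y(-2, y) = 3*y**2 - 1; no integer root y with |y| ≤ 4.
  x = -1: f_y(-1, y) = 3*y**2 + 2*y; vanishes at y ∈ {0}. (-1, 0): f_x = 0, f = 0 — SINGULAR.
  x = 0: f_y(0, y) = 3*y**2 + 4*y - 1; no integer root y with |y| ≤ 4.
  x = 1: f_y(1, y) = 3*y**2 + 6*y - 4; no integer root y with |y| ≤ 4.
  x = 2: f_y(2, y) = 3*y**2 + 8*y - 9; no integer root y with |y| ≤ 4.
  x = 3: f_y(3, y) = 3*y**2 + 10*y - 16; no integer root y with |y| ≤ 4.
  x = 4: f_y(4, y) = 3*y**2 + 12*y - 25; no integer root y with |y| ≤ 4.
Only singular point on the grid: (-1, 0).
Classify: substitute x = -1 + u, y = 0 + v and expand: f = u**3 - u**2*v + u*v**2 + v**3 + v**2.
No constant or linear terms (consistent with a singular point). Quadratic part: v**2. Cubic part: u**3 - u**2*v + u*v**2 + v**3.
The quadratic part v**2 is a perfect square, so there is a single (double) tangent line v = 0, i.e. y = 0. Restricting the cubic part to that line (v = 0) leaves u**3 ≠ 0, so f is not divisible by v and the branch is v² ≈ -u**3 to lowest order — this is a cusp.
Classification: cusp.


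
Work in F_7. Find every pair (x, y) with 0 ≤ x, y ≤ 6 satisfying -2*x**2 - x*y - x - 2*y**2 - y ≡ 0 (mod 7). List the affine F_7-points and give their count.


Affine F_7-points: {(0, 0), (0, 3), (1, 1), (1, 5), (3, 0), (3, 5), (5, 1), (5, 3)}; count = 8.

For each of the 49 pairs (x, y) ∈ F_7², evaluate f(x, y) mod 7. Record the zeros.
  x = 0: [0↦0, 1↦4, 2↦4, 3↦0, 4↦6, 5↦1, 6↦6]  zeros at y ∈ {0, 3}
  x = 1: [0↦4, 1↦0, 2↦6, 3↦1, 4↦6, 5↦0, 6↦4]  zeros at y ∈ {1, 5}
  x = 2: [0↦4, 1↦6, 2↦4, 3↦5, 4↦2, 5↦2, 6↦5]  zeros at y ∈ ∅
  x = 3: [0↦0, 1↦1, 2↦5, 3↦5, 4↦1, 5↦0, 6↦2]  zeros at y ∈ {0, 5}
  x = 4: [0↦6, 1↦6, 2↦2, 3↦1, 4↦3, 5↦1, 6↦2]  zeros at y ∈ ∅
  x = 5: [0↦1, 1↦0, 2↦2, 3↦0, 4↦1, 5↦5, 6↦5]  zeros at y ∈ {1, 3}
  x = 6: [0↦6, 1↦4, 2↦5, 3↦2, 4↦2, 5↦5, 6↦4]  zeros at y ∈ ∅
Collecting zeros: affine points = {(0, 0), (0, 3), (1, 1), (1, 5), (3, 0), (3, 5), (5, 1), (5, 3)}.
Total count |C(F_7)_aff| = 8.


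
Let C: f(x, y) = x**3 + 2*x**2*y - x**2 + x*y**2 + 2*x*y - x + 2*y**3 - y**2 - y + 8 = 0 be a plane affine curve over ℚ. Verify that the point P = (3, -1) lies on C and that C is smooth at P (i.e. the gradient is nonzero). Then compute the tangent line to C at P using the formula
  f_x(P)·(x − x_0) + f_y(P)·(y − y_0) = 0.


Tangent line at P: 7*x + 25*y + 4 = 0.

Step 1: f(3, -1) = 0, so P lies on C.
Step 2: partial derivatives
  f_x(x, y) = 3*x**2 + 4*x*y - 2*x + y**2 + 2*y - 1, f_y(x, y) = 2*x**2 + 2*x*y + 2*x + 6*y**2 - 2*y - 1.
  f_x(P) = 7, f_y(P) = 25 (gradient nonzero, so P is smooth).
Step 3: tangent line at P: 7·(x − 3) + 25·(y − -1) = 0.
Expanding: 7*x + 25*y + 4 = 0.


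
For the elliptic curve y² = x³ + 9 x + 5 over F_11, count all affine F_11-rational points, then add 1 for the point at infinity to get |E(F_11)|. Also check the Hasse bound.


Affine points = {(0, 4), (0, 7), (1, 2), (1, 9), (2, 3), (2, 8), (3, 2), (3, 9), (6, 0), (7, 2), (7, 9), (9, 1), (9, 10)}; affine count = 13; |E(F_11)| = 14.

Discriminant check: Δ ∝ 4a³ + 27b² = 4·9³ + 27·5² = 4·729 + 27·25 ≡ 5 (mod 11). Nonzero ⇒ E is nonsingular.
For each x ∈ F_11, compute rhs = x³ + 9·x + 5 mod 11, then count y ∈ F_11 with y² ≡ rhs.
  x = 0: rhs = 5, matching y values: 4, 7 (2 points).
  x = 1: rhs = 4, matching y values: 2, 9 (2 points).
  x = 2: rhs = 9, matching y values: 3, 8 (2 points).
  x = 3: rhs = 4, matching y values: 2, 9 (2 points).
  x = 4: rhs = 6, matching y values: none (0 points).
  x = 5: rhs = 10, matching y values: none (0 points).
  x = 6: rhs = 0, matching y values: 0 (1 points).
  x = 7: rhs = 4, matching y values: 2, 9 (2 points).
  x = 8: rhs = 6, matching y values: none (0 points).
  x = 9: rhs = 1, matching y values: 1, 10 (2 points).
  x = 10: rhs = 6, matching y values: none (0 points).
Total affine count: 13.
Full point count |E(F_11)| = 13 + 1 = 14.
Hasse bound: |14 − (11+1)| = |2| = 2 ≤ 2√11 ≈ 6.6332 ✓.


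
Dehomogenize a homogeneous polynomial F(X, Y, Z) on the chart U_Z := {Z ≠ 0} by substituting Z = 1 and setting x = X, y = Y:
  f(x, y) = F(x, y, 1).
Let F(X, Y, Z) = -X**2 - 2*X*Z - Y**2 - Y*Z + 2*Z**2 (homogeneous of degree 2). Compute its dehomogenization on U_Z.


f(x, y) = -x**2 - 2*x - y**2 - y + 2

On U_Z we set Z = 1. Each monomial c·X^i·Y^j·Z^k in F becomes c·x^i·y^j·1^k = c·x^i·y^j.
Substituting Z = 1: F(X, Y, 1) = -x**2 - 2*x - y**2 - y + 2.
Note: deg(f) ≤ deg(F) = 2; strict inequality happens when F is divisible by Z (lost terms).


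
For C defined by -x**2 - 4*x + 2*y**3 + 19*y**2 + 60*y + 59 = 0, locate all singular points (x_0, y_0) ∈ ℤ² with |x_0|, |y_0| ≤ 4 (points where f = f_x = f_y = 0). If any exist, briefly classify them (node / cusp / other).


Singular points: {(-2, -3)}; classification: node.

Compute partial derivatives:
  f_x = -2*x - 4.
  f_y = 6*y**2 + 38*y + 60.
Scan x_0 ∈ {−4, ..., 4}. For each x_0, f_y(x_0, y) is a polynomial in y; find its integer roots y ∈ {−4, ..., 4}, then test f_x and f at those candidates.
  x = -4: f_y(-4, y) = 6*y**2 + 38*y + 60; vanishes at y ∈ {-3}. (-4, -3): f_x = 4 ≠ 0.
  x = -3: f_y(-3, y) = 6*y**2 + 38*y + 60; vanishes at y ∈ {-3}. (-3, -3): f_x = 2 ≠ 0.
  x = -2: f_y(-2, y) = 6*y**2 + 38*y + 60; vanishes at y ∈ {-3}. (-2, -3): f_x = 0, f = 0 — SINGULAR.
  x = -1: f_y(-1, y) = 6*y**2 + 38*y + 60; vanishes at y ∈ {-3}. (-1, -3): f_x = -2 ≠ 0.
  x = 0: f_y(0, y) = 6*y**2 + 38*y + 60; vanishes at y ∈ {-3}. (0, -3): f_x = -4 ≠ 0.
  x = 1: f_y(1, y) = 6*y**2 + 38*y + 60; vanishes at y ∈ {-3}. (1, -3): f_x = -6 ≠ 0.
  x = 2: f_y(2, y) = 6*y**2 + 38*y + 60; vanishes at y ∈ {-3}. (2, -3): f_x = -8 ≠ 0.
  x = 3: f_y(3, y) = 6*y**2 + 38*y + 60; vanishes at y ∈ {-3}. (3, -3): f_x = -10 ≠ 0.
  x = 4: f_y(4, y) = 6*y**2 + 38*y + 60; vanishes at y ∈ {-3}. (4, -3): f_x = -12 ≠ 0.
Only singular point on the grid: (-2, -3).
Classify: substitute x = -2 + u, y = -3 + v and expand: f = -u**2 + 2*v**3 + v**2.
No constant or linear terms (consistent with a singular point). Quadratic part: -u**2 + v**2. Cubic part: 2*v**3.
The quadratic part v**2 - u**2 = (v − u)(v + u) splits into two distinct linear factors, so there are two distinct tangent lines y − -3 = ±(x − -2) — this is a node (ordinary double point).
Classification: node.


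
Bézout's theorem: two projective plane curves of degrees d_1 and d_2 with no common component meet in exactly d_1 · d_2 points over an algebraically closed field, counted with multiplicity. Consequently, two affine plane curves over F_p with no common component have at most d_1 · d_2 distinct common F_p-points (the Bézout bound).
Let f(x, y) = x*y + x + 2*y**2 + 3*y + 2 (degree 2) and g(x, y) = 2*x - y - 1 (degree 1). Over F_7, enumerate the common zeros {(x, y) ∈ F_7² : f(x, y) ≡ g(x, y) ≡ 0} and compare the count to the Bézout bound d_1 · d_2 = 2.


Common zeros: ∅; count = 0; Bézout bound = 2.

deg(f) = 2, deg(g) = 1, so Bézout bound = 2.
Scan x ∈ F_7. For each x, list the y ∈ F_7 with f(x, y) ≡ 0 and those with g(x, y) ≡ 0 (mod 7); the common zeros in that column are the intersection.
  x = 0: f ≡ 0 at y ∈ {1}; g ≡ 0 at y ∈ {6}; common: ∅.
  x = 1: f ≡ 0 at y ∈ ∅; g ≡ 0 at y ∈ {1}; common: ∅.
  x = 2: f ≡ 0 at y ∈ {4}; g ≡ 0 at y ∈ {3}; common: ∅.
  x = 3: f ≡ 0 at y ∈ ∅; g ≡ 0 at y ∈ {5}; common: ∅.
  x = 4: f ≡ 0 at y ∈ {2, 5}; g ≡ 0 at y ∈ {0}; common: ∅.
  x = 5: f ≡ 0 at y ∈ {0, 3}; g ≡ 0 at y ∈ {2}; common: ∅.
  x = 6: f ≡ 0 at y ∈ ∅; g ≡ 0 at y ∈ {4}; common: ∅.
Collecting: common zeros = ∅, so the count is 0.
Comparison with the Bézout bound: 0 ≤ 2 = deg(f)·deg(g), as expected for curves with no common component (the affine F_7-count falls short of the bound because intersections may lie at infinity, over extension fields, or carry multiplicity).


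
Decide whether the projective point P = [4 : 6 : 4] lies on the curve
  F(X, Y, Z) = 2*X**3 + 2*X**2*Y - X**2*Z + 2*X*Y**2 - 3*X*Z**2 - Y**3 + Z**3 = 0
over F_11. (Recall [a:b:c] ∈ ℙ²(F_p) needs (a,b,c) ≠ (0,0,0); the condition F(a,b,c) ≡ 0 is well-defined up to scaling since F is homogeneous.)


F(4,6,4) ≡ 2 (mod 11); P is NOT on the curve.

Evaluate F(4, 6, 4) term-by-term (mod 11).
  2*X**3 ↦ 2·64·1·1 = 128
  2*X**2*Y ↦ 2·16·6·1 = 192
  -X**2*Z ↦ -1·16·1·4 = -64
  2*X*Y**2 ↦ 2·4·36·1 = 288
  -3*X*Z**2 ↦ -3·4·1·16 = -192
  -Y**3 ↦ -1·1·216·1 = -216
  Z**3 ↦ 1·1·1·64 = 64
Sum: F(4, 6, 4) = (128) + (192) + (-64) + (288) + (-192) + (-216) + (64) = 200.
Reducing mod 11: 200 ≡ 2 (mod 11).
Since F(a, b, c) ≡ 2 ≠ 0 (mod 11), P does NOT lie on the curve.


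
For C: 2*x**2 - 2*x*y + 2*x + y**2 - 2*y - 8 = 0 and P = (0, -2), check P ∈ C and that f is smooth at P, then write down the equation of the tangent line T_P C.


Tangent line at P: 6*x - 6*y - 12 = 0.

Step 1: f(0, -2) = 0, so P lies on C.
Step 2: partial derivatives
  f_x(x, y) = 4*x - 2*y + 2, f_y(x, y) = -2*x + 2*y - 2.
  f_x(P) = 6, f_y(P) = -6 (gradient nonzero, so P is smooth).
Step 3: tangent line at P: 6·(x − 0) + -6·(y − -2) = 0.
Expanding: 6*x - 6*y - 12 = 0.


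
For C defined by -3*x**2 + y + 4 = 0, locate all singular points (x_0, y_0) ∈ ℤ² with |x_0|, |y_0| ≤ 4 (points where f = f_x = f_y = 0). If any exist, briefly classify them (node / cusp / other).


No singular points in the scanned grid; C is smooth there.

Compute partial derivatives:
  f_x = -6*x.
  f_y = 1.
f_y = 1 is a nonzero constant, so f_y never vanishes: no point (x, y) can satisfy f = f_x = f_y = 0. In particular no (x, y) ∈ {−4, ..., 4}² is singular; the curve is smooth.


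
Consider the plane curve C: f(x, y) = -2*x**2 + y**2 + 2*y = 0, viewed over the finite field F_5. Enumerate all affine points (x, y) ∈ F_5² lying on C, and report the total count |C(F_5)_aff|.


Affine F_5-points: {(0, 0), (0, 3), (2, 1), (2, 2), (3, 1), (3, 2)}; count = 6.

For each of the 25 pairs (x, y) ∈ F_5², evaluate f(x, y) mod 5. Record the zeros.
  x = 0: [0↦0, 1↦3, 2↦3, 3↦0, 4↦4]  zeros at y ∈ {0, 3}
  x = 1: [0↦3, 1↦1, 2↦1, 3↦3, 4↦2]  zeros at y ∈ ∅
  x = 2: [0↦2, 1↦0, 2↦0, 3↦2, 4↦1]  zeros at y ∈ {1, 2}
  x = 3: [0↦2, 1↦0, 2↦0, 3↦2, 4↦1]  zeros at y ∈ {1, 2}
  x = 4: [0↦3, 1↦1, 2↦1, 3↦3, 4↦2]  zeros at y ∈ ∅
Collecting zeros: affine points = {(0, 0), (0, 3), (2, 1), (2, 2), (3, 1), (3, 2)}.
Total count |C(F_5)_aff| = 6.


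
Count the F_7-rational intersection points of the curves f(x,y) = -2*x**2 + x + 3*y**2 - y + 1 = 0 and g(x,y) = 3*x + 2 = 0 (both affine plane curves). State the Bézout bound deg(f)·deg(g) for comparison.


Common zeros: ∅; count = 0; Bézout bound = 2.

deg(f) = 2, deg(g) = 1, so Bézout bound = 2.
Scan x ∈ F_7. For each x, list the y ∈ F_7 with f(x, y) ≡ 0 and those with g(x, y) ≡ 0 (mod 7); the common zeros in that column are the intersection.
  x = 0: f ≡ 0 at y ∈ ∅; g ≡ 0 at y ∈ ∅; common: ∅.
  x = 1: f ≡ 0 at y ∈ {0, 5}; g ≡ 0 at y ∈ ∅; common: ∅.
  x = 2: f ≡ 0 at y ∈ ∅; g ≡ 0 at y ∈ ∅; common: ∅.
  x = 3: f ≡ 0 at y ∈ {0, 5}; g ≡ 0 at y ∈ ∅; common: ∅.
  x = 4: f ≡ 0 at y ∈ ∅; g ≡ 0 at y ∈ {0, 1, 2, 3, 4, 5, 6}; common: ∅.
  x = 5: f ≡ 0 at y ∈ {1, 4}; g ≡ 0 at y ∈ ∅; common: ∅.
  x = 6: f ≡ 0 at y ∈ {1, 4}; g ≡ 0 at y ∈ ∅; common: ∅.
Collecting: common zeros = ∅, so the count is 0.
Comparison with the Bézout bound: 0 ≤ 2 = deg(f)·deg(g), as expected for curves with no common component (the affine F_7-count falls short of the bound because intersections may lie at infinity, over extension fields, or carry multiplicity).


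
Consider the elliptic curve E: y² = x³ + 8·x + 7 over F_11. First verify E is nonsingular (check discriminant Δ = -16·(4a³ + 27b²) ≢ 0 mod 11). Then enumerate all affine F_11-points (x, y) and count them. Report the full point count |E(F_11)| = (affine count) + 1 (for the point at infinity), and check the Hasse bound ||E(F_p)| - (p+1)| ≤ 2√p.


Affine points = {(1, 4), (1, 7), (2, 3), (2, 8), (3, 5), (3, 6), (4, 2), (4, 9), (8, 0), (9, 4), (9, 7), (10, 3), (10, 8)}; affine count = 13; |E(F_11)| = 14.

Discriminant check: Δ ∝ 4a³ + 27b² = 4·8³ + 27·7² = 4·512 + 27·49 ≡ 5 (mod 11). Nonzero ⇒ E is nonsingular.
For each x ∈ F_11, compute rhs = x³ + 8·x + 7 mod 11, then count y ∈ F_11 with y² ≡ rhs.
  x = 0: rhs = 7, matching y values: none (0 points).
  x = 1: rhs = 5, matching y values: 4, 7 (2 points).
  x = 2: rhs = 9, matching y values: 3, 8 (2 points).
  x = 3: rhs = 3, matching y values: 5, 6 (2 points).
  x = 4: rhs = 4, matching y values: 2, 9 (2 points).
  x = 5: rhs = 7, matching y values: none (0 points).
  x = 6: rhs = 7, matching y values: none (0 points).
  x = 7: rhs = 10, matching y values: none (0 points).
  x = 8: rhs = 0, matching y values: 0 (1 points).
  x = 9: rhs = 5, matching y values: 4, 7 (2 points).
  x = 10: rhs = 9, matching y values: 3, 8 (2 points).
Total affine count: 13.
Full point count |E(F_11)| = 13 + 1 = 14.
Hasse bound: |14 − (11+1)| = |2| = 2 ≤ 2√11 ≈ 6.6332 ✓.


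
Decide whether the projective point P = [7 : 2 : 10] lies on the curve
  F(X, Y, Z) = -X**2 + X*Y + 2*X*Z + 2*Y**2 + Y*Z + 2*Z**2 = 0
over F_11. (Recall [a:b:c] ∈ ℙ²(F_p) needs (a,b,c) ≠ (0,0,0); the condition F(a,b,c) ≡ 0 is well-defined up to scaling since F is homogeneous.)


F(7,2,10) ≡ 3 (mod 11); P is NOT on the curve.

Evaluate F(7, 2, 10) term-by-term (mod 11).
  -X**2 ↦ -1·49·1·1 = -49
  X*Y ↦ 1·7·2·1 = 14
  2*X*Z ↦ 2·7·1·10 = 140
  2*Y**2 ↦ 2·1·4·1 = 8
  Y*Z ↦ 1·1·2·10 = 20
  2*Z**2 ↦ 2·1·1·100 = 200
Sum: F(7, 2, 10) = (-49) + (14) + (140) + (8) + (20) + (200) = 333.
Reducing mod 11: 333 ≡ 3 (mod 11).
Since F(a, b, c) ≡ 3 ≠ 0 (mod 11), P does NOT lie on the curve.


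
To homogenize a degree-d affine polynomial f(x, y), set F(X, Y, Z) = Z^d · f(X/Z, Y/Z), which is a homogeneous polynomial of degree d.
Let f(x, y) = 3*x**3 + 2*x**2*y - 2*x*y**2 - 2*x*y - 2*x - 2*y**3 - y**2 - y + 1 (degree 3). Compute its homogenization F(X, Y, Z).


F(X, Y, Z) = 3*X**3 + 2*X**2*Y - 2*X*Y**2 - 2*X*Y*Z - 2*X*Z**2 - 2*Y**3 - Y**2*Z - Y*Z**2 + Z**3

deg(f) = 3.
Substitute x = X/Z, y = Y/Z into f, then multiply by Z^3.
  monomial 3·x^3·y^0 ↦ 3·X^3·Y^0·Z^0.
  monomial 2·x^2·y^1 ↦ 2·X^2·Y^1·Z^0.
  monomial -2·x^1·y^2 ↦ -2·X^1·Y^2·Z^0.
  monomial -2·x^1·y^1 ↦ -2·X^1·Y^1·Z^1.
  monomial -2·x^1·y^0 ↦ -2·X^1·Y^0·Z^2.
  monomial -2·x^0·y^3 ↦ -2·X^0·Y^3·Z^0.
  monomial -1·x^0·y^2 ↦ -1·X^0·Y^2·Z^1.
  monomial -1·x^0·y^1 ↦ -1·X^0·Y^1·Z^2.
  monomial 1·x^0·y^0 ↦ 1·X^0·Y^0·Z^3.
Collecting: F(X, Y, Z) = 3*X**3 + 2*X**2*Y - 2*X*Y**2 - 2*X*Y*Z - 2*X*Z**2 - 2*Y**3 - Y**2*Z - Y*Z**2 + Z**3.


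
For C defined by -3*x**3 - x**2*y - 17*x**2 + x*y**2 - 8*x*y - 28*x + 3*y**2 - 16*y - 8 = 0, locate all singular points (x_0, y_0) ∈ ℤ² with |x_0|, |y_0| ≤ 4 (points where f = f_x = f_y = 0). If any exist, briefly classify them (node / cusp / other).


Singular points: {(-2, 2)}; classification: node.

Compute partial derivatives:
  f_x = -9*x**2 - 2*x*y - 34*x + y**2 - 8*y - 28.
  f_y = -x**2 + 2*x*y - 8*x + 6*y - 16.
Scan x_0 ∈ {−4, ..., 4}. For each x_0, f_y(x_0, y) is a polynomial in y; find its integer roots y ∈ {−4, ..., 4}, then test f_x and f at those candidates.
  x = -4: f_y(-4, y) = -2*y; vanishes at y ∈ {0}. (-4, 0): f_x = -36 ≠ 0.
  x = -3: f_y(-3, y) = -1; no integer root y with |y| ≤ 4.
  x = -2: f_y(-2, y) = 2*y - 4; vanishes at y ∈ {2}. (-2, 2): f_x = 0, f = 0 — SINGULAR.
  x = -1: f_y(-1, y) = 4*y - 9; no integer root y with |y| ≤ 4.
  x = 0: f_y(0, y) = 6*y - 16; no integer root y with |y| ≤ 4.
  x = 1: f_y(1, y) = 8*y - 25; no integer root y with |y| ≤ 4.
  x = 2: f_y(2, y) = 10*y - 36; no integer root y with |y| ≤ 4.
  x = 3: f_y(3, y) = 12*y - 49; no integer root y with |y| ≤ 4.
  x = 4: f_y(4, y) = 14*y - 64; no integer root y with |y| ≤ 4.
Only singular point on the grid: (-2, 2).
Classify: substitute x = -2 + u, y = 2 + v and expand: f = -3*u**3 - u**2*v - u**2 + u*v**2 + v**2.
No constant or linear terms (consistent with a singular point). Quadratic part: -u**2 + v**2. Cubic part: -3*u**3 - u**2*v + u*v**2.
The quadratic part v**2 - u**2 = (v − u)(v + u) splits into two distinct linear factors, so there are two distinct tangent lines y − 2 = ±(x − -2) — this is a node (ordinary double point).
Classification: node.


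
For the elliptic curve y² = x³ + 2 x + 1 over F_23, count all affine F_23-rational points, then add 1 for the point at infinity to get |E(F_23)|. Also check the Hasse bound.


Affine points = {(0, 1), (0, 22), (1, 2), (1, 21), (2, 6), (2, 17), (4, 2), (4, 21), (7, 6), (7, 17), (8, 0), (9, 9), (9, 14), (10, 3), (10, 20), (13, 4), (13, 19), (14, 6), (14, 17), (15, 5), (15, 18), (16, 9), (16, 14), (17, 7), (17, 16), (18, 2), (18, 21), (21, 9), (21, 14)}; affine count = 29; |E(F_23)| = 30.

Discriminant check: Δ ∝ 4a³ + 27b² = 4·2³ + 27·1² = 4·8 + 27·1 ≡ 13 (mod 23). Nonzero ⇒ E is nonsingular.
For each x ∈ F_23, compute rhs = x³ + 2·x + 1 mod 23, then count y ∈ F_23 with y² ≡ rhs.
  x = 0: rhs = 1, matching y values: 1, 22 (2 points).
  x = 1: rhs = 4, matching y values: 2, 21 (2 points).
  x = 2: rhs = 13, matching y values: 6, 17 (2 points).
  x = 3: rhs = 11, matching y values: none (0 points).
  x = 4: rhs = 4, matching y values: 2, 21 (2 points).
  x = 5: rhs = 21, matching y values: none (0 points).
  x = 6: rhs = 22, matching y values: none (0 points).
  x = 7: rhs = 13, matching y values: 6, 17 (2 points).
  x = 8: rhs = 0, matching y values: 0 (1 points).
  x = 9: rhs = 12, matching y values: 9, 14 (2 points).
  x = 10: rhs = 9, matching y values: 3, 20 (2 points).
  x = 11: rhs = 20, matching y values: none (0 points).
  x = 12: rhs = 5, matching y values: none (0 points).
  x = 13: rhs = 16, matching y values: 4, 19 (2 points).
  x = 14: rhs = 13, matching y values: 6, 17 (2 points).
  x = 15: rhs = 2, matching y values: 5, 18 (2 points).
  x = 16: rhs = 12, matching y values: 9, 14 (2 points).
  x = 17: rhs = 3, matching y values: 7, 16 (2 points).
  x = 18: rhs = 4, matching y values: 2, 21 (2 points).
  x = 19: rhs = 21, matching y values: none (0 points).
  x = 20: rhs = 14, matching y values: none (0 points).
  x = 21: rhs = 12, matching y values: 9, 14 (2 points).
  x = 22: rhs = 21, matching y values: none (0 points).
Total affine count: 29.
Full point count |E(F_23)| = 29 + 1 = 30.
Hasse bound: |30 − (23+1)| = |6| = 6 ≤ 2√23 ≈ 9.5917 ✓.


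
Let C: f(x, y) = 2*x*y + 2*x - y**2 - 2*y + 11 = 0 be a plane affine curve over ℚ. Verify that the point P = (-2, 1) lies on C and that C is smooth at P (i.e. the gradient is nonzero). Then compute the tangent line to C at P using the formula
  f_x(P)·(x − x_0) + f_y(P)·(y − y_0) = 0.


Tangent line at P: 4*x - 8*y + 16 = 0.

Step 1: f(-2, 1) = 0, so P lies on C.
Step 2: partial derivatives
  f_x(x, y) = 2*y + 2, f_y(x, y) = 2*x - 2*y - 2.
  f_x(P) = 4, f_y(P) = -8 (gradient nonzero, so P is smooth).
Step 3: tangent line at P: 4·(x − -2) + -8·(y − 1) = 0.
Expanding: 4*x - 8*y + 16 = 0.


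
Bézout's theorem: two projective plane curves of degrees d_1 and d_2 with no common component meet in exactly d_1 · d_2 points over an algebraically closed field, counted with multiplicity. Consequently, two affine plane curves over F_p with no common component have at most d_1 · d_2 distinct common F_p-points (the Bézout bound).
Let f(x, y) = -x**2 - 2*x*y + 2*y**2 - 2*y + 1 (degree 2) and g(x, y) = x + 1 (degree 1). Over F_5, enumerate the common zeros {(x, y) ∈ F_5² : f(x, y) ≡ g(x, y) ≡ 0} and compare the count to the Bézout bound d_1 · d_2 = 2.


Common zeros: {(4, 0)}; count = 1; Bézout bound = 2.

deg(f) = 2, deg(g) = 1, so Bézout bound = 2.
Scan x ∈ F_5. For each x, list the y ∈ F_5 with f(x, y) ≡ 0 and those with g(x, y) ≡ 0 (mod 5); the common zeros in that column are the intersection.
  x = 0: f ≡ 0 at y ∈ {2, 4}; g ≡ 0 at y ∈ ∅; common: ∅.
  x = 1: f ≡ 0 at y ∈ {0, 2}; g ≡ 0 at y ∈ ∅; common: ∅.
  x = 2: f ≡ 0 at y ∈ {4}; g ≡ 0 at y ∈ ∅; common: ∅.
  x = 3: f ≡ 0 at y ∈ ∅; g ≡ 0 at y ∈ ∅; common: ∅.
  x = 4: f ≡ 0 at y ∈ {0}; g ≡ 0 at y ∈ {0, 1, 2, 3, 4}; common: {0}.
Collecting: common zeros = {(4, 0)}, so the count is 1.
Comparison with the Bézout bound: 1 ≤ 2 = deg(f)·deg(g), as expected for curves with no common component (the affine F_5-count falls short of the bound because intersections may lie at infinity, over extension fields, or carry multiplicity).


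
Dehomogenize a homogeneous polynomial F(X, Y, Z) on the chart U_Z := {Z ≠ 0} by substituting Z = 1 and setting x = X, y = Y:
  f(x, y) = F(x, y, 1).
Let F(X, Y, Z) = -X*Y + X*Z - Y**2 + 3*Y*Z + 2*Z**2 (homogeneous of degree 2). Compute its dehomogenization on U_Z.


f(x, y) = -x*y + x - y**2 + 3*y + 2

On U_Z we set Z = 1. Each monomial c·X^i·Y^j·Z^k in F becomes c·x^i·y^j·1^k = c·x^i·y^j.
Substituting Z = 1: F(X, Y, 1) = -x*y + x - y**2 + 3*y + 2.
Note: deg(f) ≤ deg(F) = 2; strict inequality happens when F is divisible by Z (lost terms).


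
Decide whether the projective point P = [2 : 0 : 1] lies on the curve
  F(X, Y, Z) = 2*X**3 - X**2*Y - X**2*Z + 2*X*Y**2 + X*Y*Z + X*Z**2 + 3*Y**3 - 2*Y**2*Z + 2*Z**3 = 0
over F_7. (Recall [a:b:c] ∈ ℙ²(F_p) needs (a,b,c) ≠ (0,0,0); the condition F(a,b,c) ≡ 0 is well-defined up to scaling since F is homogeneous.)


F(2,0,1) ≡ 2 (mod 7); P is NOT on the curve.

Evaluate F(2, 0, 1) term-by-term (mod 7).
  2*X**3 ↦ 2·8·1·1 = 16
  -X**2*Y ↦ -1·4·0·1 = 0
  -X**2*Z ↦ -1·4·1·1 = -4
  2*X*Y**2 ↦ 2·2·0·1 = 0
  X*Y*Z ↦ 1·2·0·1 = 0
  X*Z**2 ↦ 1·2·1·1 = 2
  3*Y**3 ↦ 3·1·0·1 = 0
  -2*Y**2*Z ↦ -2·1·0·1 = 0
  2*Z**3 ↦ 2·1·1·1 = 2
Sum: F(2, 0, 1) = (16) + (0) + (-4) + (0) + (0) + (2) + (0) + (0) + (2) = 16.
Reducing mod 7: 16 ≡ 2 (mod 7).
Since F(a, b, c) ≡ 2 ≠ 0 (mod 7), P does NOT lie on the curve.


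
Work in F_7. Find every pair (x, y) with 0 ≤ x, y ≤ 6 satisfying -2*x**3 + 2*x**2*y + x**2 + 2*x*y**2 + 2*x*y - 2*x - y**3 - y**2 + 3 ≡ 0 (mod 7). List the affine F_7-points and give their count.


Affine F_7-points: {(0, 4), (0, 5), (1, 0), (2, 6), (3, 3), (4, 4), (4, 5), (5, 2), (5, 5)}; count = 9.

For each of the 49 pairs (x, y) ∈ F_7², evaluate f(x, y) mod 7. Record the zeros.
  x = 0: [0↦3, 1↦1, 2↦5, 3↦2, 4↦0, 5↦0, 6↦3]  zeros at y ∈ {4, 5}
  x = 1: [0↦0, 1↦4, 2↦4, 3↦1, 4↦3, 5↦4, 6↦5]  zeros at y ∈ {0}
  x = 2: [0↦1, 1↦1, 2↦1, 3↦2, 4↦5, 5↦4, 6↦0]  zeros at y ∈ {6}
  x = 3: [0↦1, 1↦1, 2↦5, 3↦0, 4↦1, 5↦2, 6↦4]  zeros at y ∈ {3}
  x = 4: [0↦2, 1↦6, 2↦4, 3↦4, 4↦0, 5↦0, 6↦5]  zeros at y ∈ {4, 5}
  x = 5: [0↦6, 1↦4, 2↦0, 3↦2, 4↦4, 5↦0, 6↦5]  zeros at y ∈ {2, 5}
  x = 6: [0↦1, 1↦4, 2↦2, 3↦3, 4↦1, 5↦4, 6↦6]  zeros at y ∈ ∅
Collecting zeros: affine points = {(0, 4), (0, 5), (1, 0), (2, 6), (3, 3), (4, 4), (4, 5), (5, 2), (5, 5)}.
Total count |C(F_7)_aff| = 9.


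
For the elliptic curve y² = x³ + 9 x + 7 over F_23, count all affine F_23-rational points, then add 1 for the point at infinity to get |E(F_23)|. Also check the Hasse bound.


Affine points = {(5, 4), (5, 19), (6, 1), (6, 22), (8, 4), (8, 19), (9, 9), (9, 14), (10, 4), (10, 19), (12, 7), (12, 16), (14, 5), (14, 18), (17, 6), (17, 17), (21, 2), (21, 21)}; affine count = 18; |E(F_23)| = 19.

Discriminant check: Δ ∝ 4a³ + 27b² = 4·9³ + 27·7² = 4·729 + 27·49 ≡ 7 (mod 23). Nonzero ⇒ E is nonsingular.
For each x ∈ F_23, compute rhs = x³ + 9·x + 7 mod 23, then count y ∈ F_23 with y² ≡ rhs.
  x = 0: rhs = 7, matching y values: none (0 points).
  x = 1: rhs = 17, matching y values: none (0 points).
  x = 2: rhs = 10, matching y values: none (0 points).
  x = 3: rhs = 15, matching y values: none (0 points).
  x = 4: rhs = 15, matching y values: none (0 points).
  x = 5: rhs = 16, matching y values: 4, 19 (2 points).
  x = 6: rhs = 1, matching y values: 1, 22 (2 points).
  x = 7: rhs = 22, matching y values: none (0 points).
  x = 8: rhs = 16, matching y values: 4, 19 (2 points).
  x = 9: rhs = 12, matching y values: 9, 14 (2 points).
  x = 10: rhs = 16, matching y values: 4, 19 (2 points).
  x = 11: rhs = 11, matching y values: none (0 points).
  x = 12: rhs = 3, matching y values: 7, 16 (2 points).
  x = 13: rhs = 21, matching y values: none (0 points).
  x = 14: rhs = 2, matching y values: 5, 18 (2 points).
  x = 15: rhs = 21, matching y values: none (0 points).
  x = 16: rhs = 15, matching y values: none (0 points).
  x = 17: rhs = 13, matching y values: 6, 17 (2 points).
  x = 18: rhs = 21, matching y values: none (0 points).
  x = 19: rhs = 22, matching y values: none (0 points).
  x = 20: rhs = 22, matching y values: none (0 points).
  x = 21: rhs = 4, matching y values: 2, 21 (2 points).
  x = 22: rhs = 20, matching y values: none (0 points).
Total affine count: 18.
Full point count |E(F_23)| = 18 + 1 = 19.
Hasse bound: |19 − (23+1)| = |-5| = 5 ≤ 2√23 ≈ 9.5917 ✓.


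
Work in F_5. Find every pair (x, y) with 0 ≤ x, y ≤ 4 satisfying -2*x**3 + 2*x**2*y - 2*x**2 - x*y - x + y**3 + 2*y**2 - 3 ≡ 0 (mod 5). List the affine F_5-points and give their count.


Affine F_5-points: {(0, 1), (1, 2), (1, 3), (2, 1), (3, 1), (4, 2)}; count = 6.

For each of the 25 pairs (x, y) ∈ F_5², evaluate f(x, y) mod 5. Record the zeros.
  x = 0: [0↦2, 1↦0, 2↦3, 3↦2, 4↦3]  zeros at y ∈ {1}
  x = 1: [0↦2, 1↦1, 2↦0, 3↦0, 4↦2]  zeros at y ∈ {2, 3}
  x = 2: [0↦1, 1↦0, 2↦4, 3↦4, 4↦1]  zeros at y ∈ {1}
  x = 3: [0↦2, 1↦0, 2↦3, 3↦2, 4↦3]  zeros at y ∈ {1}
  x = 4: [0↦3, 1↦4, 2↦0, 3↦2, 4↦1]  zeros at y ∈ {2}
Collecting zeros: affine points = {(0, 1), (1, 2), (1, 3), (2, 1), (3, 1), (4, 2)}.
Total count |C(F_5)_aff| = 6.


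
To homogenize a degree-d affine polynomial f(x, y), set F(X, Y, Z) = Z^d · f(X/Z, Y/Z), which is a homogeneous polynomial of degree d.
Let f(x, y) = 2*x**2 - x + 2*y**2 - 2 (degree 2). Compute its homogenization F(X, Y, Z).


F(X, Y, Z) = 2*X**2 - X*Z + 2*Y**2 - 2*Z**2

deg(f) = 2.
Substitute x = X/Z, y = Y/Z into f, then multiply by Z^2.
  monomial 2·x^2·y^0 ↦ 2·X^2·Y^0·Z^0.
  monomial -1·x^1·y^0 ↦ -1·X^1·Y^0·Z^1.
  monomial 2·x^0·y^2 ↦ 2·X^0·Y^2·Z^0.
  monomial -2·x^0·y^0 ↦ -2·X^0·Y^0·Z^2.
Collecting: F(X, Y, Z) = 2*X**2 - X*Z + 2*Y**2 - 2*Z**2.


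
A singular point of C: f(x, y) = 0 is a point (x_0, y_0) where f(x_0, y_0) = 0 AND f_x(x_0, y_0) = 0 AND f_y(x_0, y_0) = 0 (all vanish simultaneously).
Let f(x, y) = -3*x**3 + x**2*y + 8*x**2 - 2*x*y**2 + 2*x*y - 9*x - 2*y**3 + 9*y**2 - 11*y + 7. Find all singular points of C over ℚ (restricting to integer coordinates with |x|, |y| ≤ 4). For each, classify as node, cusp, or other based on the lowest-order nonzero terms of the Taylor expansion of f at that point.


Singular points: {(1, 1)}; classification: cusp.

Compute partial derivatives:
  f_x = -9*x**2 + 2*x*y + 16*x - 2*y**2 + 2*y - 9.
  f_y = x**2 - 4*x*y + 2*x - 6*y**2 + 18*y - 11.
Scan x_0 ∈ {−4, ..., 4}. For each x_0, f_y(x_0, y) is a polynomial in y; find its integer roots y ∈ {−4, ..., 4}, then test f_x and f at those candidates.
  x = -4: f_y(-4, y) = -6*y**2 + 34*y - 3; no integer root y with |y| ≤ 4.
  x = -3: f_y(-3, y) = -6*y**2 + 30*y - 8; no integer root y with |y| ≤ 4.
  x = -2: f_y(-2, y) = -6*y**2 + 26*y - 11; no integer root y with |y| ≤ 4.
  x = -1: f_y(-1, y) = -6*y**2 + 22*y - 12; vanishes at y ∈ {3}. (-1, 3): f_x = -52 ≠ 0.
  x = 0: f_y(0, y) = -6*y**2 + 18*y - 11; no integer root y with |y| ≤ 4.
  x = 1: f_y(1, y) = -6*y**2 + 14*y - 8; vanishes at y ∈ {1}. (1, 1): f_x = 0, f = 0 — SINGULAR.
  x = 2: f_y(2, y) = -6*y**2 + 10*y - 3; no integer root y with |y| ≤ 4.
  x = 3: f_y(3, y) = -6*y**2 + 6*y + 4; no integer root y with |y| ≤ 4.
  x = 4: f_y(4, y) = -6*y**2 + 2*y + 13; no integer root y with |y| ≤ 4.
Only singular point on the grid: (1, 1).
Classify: substitute x = 1 + u, y = 1 + v and expand: f = -3*u**3 + u**2*v - 2*u*v**2 - 2*v**3 + v**2.
No constant or linear terms (consistent with a singular point). Quadratic part: v**2. Cubic part: -3*u**3 + u**2*v - 2*u*v**2 - 2*v**3.
The quadratic part v**2 is a perfect square, so there is a single (double) tangent line v = 0, i.e. y = 1. Restricting the cubic part to that line (v = 0) leaves -3*u**3 ≠ 0, so f is not divisible by v and the branch is v² ≈ 3*u**3 to lowest order — this is a cusp.
Classification: cusp.


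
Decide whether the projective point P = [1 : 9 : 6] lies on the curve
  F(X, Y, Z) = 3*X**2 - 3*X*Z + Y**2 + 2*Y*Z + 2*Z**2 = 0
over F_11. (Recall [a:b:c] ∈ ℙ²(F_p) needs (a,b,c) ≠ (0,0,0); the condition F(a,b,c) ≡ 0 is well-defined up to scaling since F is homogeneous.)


F(1,9,6) ≡ 4 (mod 11); P is NOT on the curve.

Evaluate F(1, 9, 6) term-by-term (mod 11).
  3*X**2 ↦ 3·1·1·1 = 3
  -3*X*Z ↦ -3·1·1·6 = -18
  Y**2 ↦ 1·1·81·1 = 81
  2*Y*Z ↦ 2·1·9·6 = 108
  2*Z**2 ↦ 2·1·1·36 = 72
Sum: F(1, 9, 6) = (3) + (-18) + (81) + (108) + (72) = 246.
Reducing mod 11: 246 ≡ 4 (mod 11).
Since F(a, b, c) ≡ 4 ≠ 0 (mod 11), P does NOT lie on the curve.
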